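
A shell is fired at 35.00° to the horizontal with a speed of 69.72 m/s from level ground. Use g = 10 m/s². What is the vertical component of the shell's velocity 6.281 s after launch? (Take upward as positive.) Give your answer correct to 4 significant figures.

Initial vertical component: v_y0 = 69.72 sin 35.00° = 39.990 m/s.
v_y(t) = v_y0 − g t = 39.990 − 10 × 6.281 = -22.82 m/s.

-22.82 m/s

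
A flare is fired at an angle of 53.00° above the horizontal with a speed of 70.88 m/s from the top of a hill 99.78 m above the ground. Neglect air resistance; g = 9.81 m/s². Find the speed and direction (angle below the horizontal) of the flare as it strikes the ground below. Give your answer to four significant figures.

v_x = 70.88 cos 53.00° = 42.657 m/s (constant).
|v_y| at impact = √((56.607)² + 2×9.81×99.78) = 71.847 m/s.
Speed = √(42.657² + 71.847²) = 83.56 m/s; angle = arctan(71.847/42.657) = 59.30° below horizontal.

83.56 m/s at 59.30° below the horizontal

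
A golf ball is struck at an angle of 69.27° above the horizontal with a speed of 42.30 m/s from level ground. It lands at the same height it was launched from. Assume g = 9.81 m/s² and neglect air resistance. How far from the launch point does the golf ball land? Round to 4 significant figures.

120.8 m

For level ground, R = v₀² sin(2θ) / g.
sin(2 × 69.27°) = sin 138.54° = 0.6621.
R = (42.30)² × 0.6621 / 9.81 = 120.8 m.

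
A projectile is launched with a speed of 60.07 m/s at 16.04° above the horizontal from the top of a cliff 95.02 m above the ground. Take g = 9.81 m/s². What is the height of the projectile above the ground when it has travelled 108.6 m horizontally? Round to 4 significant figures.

v_x = 60.07 cos 16.04° = 57.731 m/s, v_y0 = 60.07 sin 16.04° = 16.598 m/s.
Time to reach x = 108.6 m: t = x / v_x = 108.6 / 57.731 = 1.8811 s.
y = 95.02 + v_y0 t − ½ g t² = 95.02 + 16.598×1.8811 − 4.905×1.8811² = 108.9 m.

108.9 m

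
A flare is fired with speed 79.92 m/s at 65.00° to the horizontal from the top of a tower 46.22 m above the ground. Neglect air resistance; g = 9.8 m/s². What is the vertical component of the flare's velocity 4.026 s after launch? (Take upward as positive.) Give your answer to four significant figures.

32.98 m/s

Initial vertical component: v_y0 = 79.92 sin 65.00° = 72.432 m/s.
v_y(t) = v_y0 − g t = 72.432 − 9.8 × 4.026 = 32.98 m/s.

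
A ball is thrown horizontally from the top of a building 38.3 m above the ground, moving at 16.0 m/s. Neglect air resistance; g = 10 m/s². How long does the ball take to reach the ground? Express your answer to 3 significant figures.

The horizontal speed doesn't affect the fall. With v_y0 = 0, h = ½ g t².
t = √(2 × 38.3 / 10) = √7.660 = 2.77 s.

2.77 s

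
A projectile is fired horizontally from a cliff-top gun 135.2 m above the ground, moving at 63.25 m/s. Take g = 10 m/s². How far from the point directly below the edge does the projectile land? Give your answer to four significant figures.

Initial vertical velocity is zero, so the fall time comes from h = ½ g t²: t = √(2 × 135.2 / 10) = 5.2000 s.
Horizontal motion is uniform at 63.25 m/s, so x = 63.25 × 5.2000 = 328.9 m.

328.9 m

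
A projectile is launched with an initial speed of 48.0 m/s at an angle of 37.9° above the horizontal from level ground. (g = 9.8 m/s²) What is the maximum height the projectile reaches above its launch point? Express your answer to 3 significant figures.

Vertical component of launch velocity: v_y = 48.0 sin 37.9° = 29.49 m/s.
At the highest point the vertical velocity is zero, so v_y² = 2 g h_max.
h_max = (29.49)² / (2 × 9.8) = 869.7 / 19.60 = 44.4 m.

44.4 m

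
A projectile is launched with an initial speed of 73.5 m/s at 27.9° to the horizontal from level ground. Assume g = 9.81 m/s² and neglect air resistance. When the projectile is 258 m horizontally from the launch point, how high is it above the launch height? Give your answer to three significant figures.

59.2 m

v_x = 73.5 cos 27.9° = 64.96 m/s, v_y0 = 73.5 sin 27.9° = 34.39 m/s.
Time to reach x = 258 m: t = x / v_x = 258 / 64.96 = 3.972 s.
y = v_y0 t − ½ g t² = 34.39×3.972 − 4.905×3.972² = 59.2 m.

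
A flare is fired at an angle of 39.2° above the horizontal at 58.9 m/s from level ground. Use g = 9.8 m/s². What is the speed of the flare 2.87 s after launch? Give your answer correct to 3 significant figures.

v_x = 58.9 cos 39.2° = 45.64 m/s (constant).
v_y(t) = 58.9 sin 39.2° − g t = 37.23 − 9.8 × 2.87 = 9.104 m/s.
Speed = √(v_x² + v_y²) = √(2083 + 82.88) = 46.5 m/s.

46.5 m/s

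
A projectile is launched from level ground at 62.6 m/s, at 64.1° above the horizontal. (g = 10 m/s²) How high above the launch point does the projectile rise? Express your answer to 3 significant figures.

159 m

Vertical component of launch velocity: v_y = 62.6 sin 64.1° = 56.31 m/s.
At the highest point the vertical velocity is zero, so v_y² = 2 g h_max.
h_max = (56.31)² / (2 × 10) = 3171 / 20.00 = 159 m.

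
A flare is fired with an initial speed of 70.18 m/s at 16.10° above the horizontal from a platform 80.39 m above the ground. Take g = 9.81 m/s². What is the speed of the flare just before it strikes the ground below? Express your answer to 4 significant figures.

80.64 m/s

v_x = 70.18 cos 16.10° = 67.427 m/s is unchanged throughout.
For the vertical component, v_y² = v_y0² + 2 g h = (19.462)² + 2×9.81×80.39 = 1956.0, so |v_y| = 44.227 m/s.
Impact speed = √(v_x² + v_y²) = √(4546.4 + 1956.0) = 80.64 m/s.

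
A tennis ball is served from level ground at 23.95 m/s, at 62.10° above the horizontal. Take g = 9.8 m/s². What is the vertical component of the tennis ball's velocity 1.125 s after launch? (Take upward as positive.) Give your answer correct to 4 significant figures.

Initial vertical component: v_y0 = 23.95 sin 62.10° = 21.166 m/s.
v_y(t) = v_y0 − g t = 21.166 − 9.8 × 1.125 = 10.14 m/s.

10.14 m/s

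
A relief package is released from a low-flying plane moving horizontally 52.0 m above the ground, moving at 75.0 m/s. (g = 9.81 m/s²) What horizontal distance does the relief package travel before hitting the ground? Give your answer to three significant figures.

Initial vertical velocity is zero, so the fall time comes from h = ½ g t²: t = √(2 × 52.0 / 9.81) = 3.256 s.
Horizontal motion is uniform at 75.0 m/s, so x = 75.0 × 3.256 = 244 m.

244 m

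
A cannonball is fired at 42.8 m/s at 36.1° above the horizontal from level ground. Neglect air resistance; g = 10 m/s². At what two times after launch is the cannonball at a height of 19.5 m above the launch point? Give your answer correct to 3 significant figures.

0.954 s and 4.09 s

v_y0 = 42.8 sin 36.1° = 25.22 m/s.
Set y = v_y0 t − ½ g t² = 19.5: 5.000 t² − 25.22 t + 19.5 = 0.
t = [25.22 ± √(636.0 − 390.0)] / 10 = (25.22 ± 15.68) / 10, giving t = 0.954 s or t = 4.09 s.
So the cannonball is at 19.5 m at t = 0.954 s (rising) and t = 4.09 s (falling).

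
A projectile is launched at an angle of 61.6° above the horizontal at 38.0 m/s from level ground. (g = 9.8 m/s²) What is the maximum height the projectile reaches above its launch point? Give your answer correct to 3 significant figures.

Vertical component of launch velocity: v_y = 38.0 sin 61.6° = 33.43 m/s.
At the highest point the vertical velocity is zero, so v_y² = 2 g h_max.
h_max = (33.43)² / (2 × 9.8) = 1118 / 19.60 = 57.0 m.

57.0 m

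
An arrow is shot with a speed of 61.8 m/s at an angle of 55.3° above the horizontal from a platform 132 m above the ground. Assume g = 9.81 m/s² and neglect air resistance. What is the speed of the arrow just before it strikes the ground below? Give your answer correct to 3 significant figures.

80.1 m/s

v_x = 61.8 cos 55.3° = 35.18 m/s is unchanged throughout.
For the vertical component, v_y² = v_y0² + 2 g h = (50.81)² + 2×9.81×132 = 5171, so |v_y| = 71.91 m/s.
Impact speed = √(v_x² + v_y²) = √(1238 + 5171) = 80.1 m/s.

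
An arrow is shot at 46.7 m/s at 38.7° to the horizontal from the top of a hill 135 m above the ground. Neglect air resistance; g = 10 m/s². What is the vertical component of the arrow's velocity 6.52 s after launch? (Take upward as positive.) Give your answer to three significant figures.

Initial vertical component: v_y0 = 46.7 sin 38.7° = 29.20 m/s.
v_y(t) = v_y0 − g t = 29.20 − 10 × 6.52 = -36.0 m/s.

-36.0 m/s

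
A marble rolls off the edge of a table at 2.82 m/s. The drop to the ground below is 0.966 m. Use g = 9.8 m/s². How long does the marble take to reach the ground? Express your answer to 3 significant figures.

0.444 s

The horizontal speed doesn't affect the fall. With v_y0 = 0, h = ½ g t².
t = √(2 × 0.966 / 9.8) = √0.1971 = 0.444 s.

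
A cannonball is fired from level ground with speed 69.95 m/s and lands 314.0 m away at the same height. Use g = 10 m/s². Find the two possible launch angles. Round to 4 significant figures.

19.96° and 70.04°

Level-ground range: R = v₀² sin(2θ)/g ⇒ sin 2θ = R g / v₀² = 314.0×10/69.95² = 0.6417.
2θ = arcsin(0.6417) = 39.919° or 180° − 39.919° = 140.081°.
So θ = 19.96° or θ = 70.04°.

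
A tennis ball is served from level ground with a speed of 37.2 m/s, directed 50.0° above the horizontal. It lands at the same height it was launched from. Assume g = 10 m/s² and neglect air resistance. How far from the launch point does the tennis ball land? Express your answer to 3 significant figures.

136 m

Components: v_x = 37.2 cos 50.0° = 23.91 m/s, v_y = 37.2 sin 50.0° = 28.50 m/s.
Time of flight (same landing height): t = 2 v_y / g = 2 × 28.50 / 10 = 5.700 s.
Range: R = v_x · t = 23.91 × 5.700 = 136 m.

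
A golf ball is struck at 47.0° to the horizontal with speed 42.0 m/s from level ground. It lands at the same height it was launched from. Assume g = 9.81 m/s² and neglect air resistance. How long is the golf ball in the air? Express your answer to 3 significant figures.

6.26 s

Vertical component: v_y = 42.0 sin 47.0° = 30.72 m/s.
For a projectile landing at launch height, time of flight is t = 2 v_y / g = 2 × 30.72 / 9.81 = 6.26 s.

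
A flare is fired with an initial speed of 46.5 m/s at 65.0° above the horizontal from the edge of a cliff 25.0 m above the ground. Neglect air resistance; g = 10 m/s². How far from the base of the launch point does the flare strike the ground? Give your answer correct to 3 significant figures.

Components: v_x = 46.5 cos 65.0° = 19.65 m/s, v_y = 46.5 sin 65.0° = 42.14 m/s.
Vertical: 0 = 25.0 + 42.14 t − ½(10) t² ⇒ 5.000 t² − 42.14 t − 25.0 = 0.
t = [42.14 + √(1776 + 500.0)] / 10.00 = 8.985 s.
Horizontal: R = v_x · t = 19.65 × 8.985 = 177 m.

177 m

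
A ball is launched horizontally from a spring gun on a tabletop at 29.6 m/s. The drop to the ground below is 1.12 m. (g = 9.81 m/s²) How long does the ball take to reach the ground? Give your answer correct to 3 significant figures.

The horizontal speed doesn't affect the fall. With v_y0 = 0, h = ½ g t².
t = √(2 × 1.12 / 9.81) = √0.2283 = 0.478 s.

0.478 s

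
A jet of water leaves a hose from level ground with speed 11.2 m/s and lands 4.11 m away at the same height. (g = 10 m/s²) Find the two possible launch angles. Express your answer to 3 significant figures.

Level-ground range: R = v₀² sin(2θ)/g ⇒ sin 2θ = R g / v₀² = 4.11×10/11.2² = 0.3276.
2θ = arcsin(0.3276) = 19.12° or 180° − 19.12° = 160.88°.
So θ = 9.56° or θ = 80.4°.

9.56° and 80.4°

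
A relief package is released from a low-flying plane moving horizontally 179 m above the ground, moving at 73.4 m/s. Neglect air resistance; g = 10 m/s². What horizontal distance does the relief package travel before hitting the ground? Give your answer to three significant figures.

439 m

Initial vertical velocity is zero, so the fall time comes from h = ½ g t²: t = √(2 × 179 / 10) = 5.983 s.
Horizontal motion is uniform at 73.4 m/s, so x = 73.4 × 5.983 = 439 m.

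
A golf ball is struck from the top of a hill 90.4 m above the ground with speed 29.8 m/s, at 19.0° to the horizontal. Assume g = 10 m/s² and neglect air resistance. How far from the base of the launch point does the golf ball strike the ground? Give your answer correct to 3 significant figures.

Components: v_x = 29.8 cos 19.0° = 28.18 m/s, v_y = 29.8 sin 19.0° = 9.702 m/s.
Vertical: 0 = 90.4 + 9.702 t − ½(10) t² ⇒ 5.000 t² − 9.702 t − 90.4 = 0.
t = [9.702 + √(94.13 + 1808)] / 10.00 = 5.332 s.
Horizontal: R = v_x · t = 28.18 × 5.332 = 150 m.

150 m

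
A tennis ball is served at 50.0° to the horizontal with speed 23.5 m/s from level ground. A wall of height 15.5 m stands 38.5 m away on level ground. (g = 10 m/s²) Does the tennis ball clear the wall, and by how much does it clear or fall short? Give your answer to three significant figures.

v_x = 23.5 cos 50.0° = 15.11 m/s; v_y0 = 23.5 sin 50.0° = 18.00 m/s.
Time to reach the wall: t = 38.5 / 15.11 = 2.548 s.
Height at that point: y = 18.00×2.548 − 5.000×2.548² = 13.40 m.
That is 15.5 − 13.40 = 2.10 m below the top of the wall, so the tennis ball does not clear it.

No — it falls 2.10 m short of clearing the wall.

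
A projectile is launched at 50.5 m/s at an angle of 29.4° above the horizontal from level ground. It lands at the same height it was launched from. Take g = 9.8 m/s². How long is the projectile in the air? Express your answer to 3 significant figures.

Vertical component: v_y = 50.5 sin 29.4° = 24.79 m/s.
For a projectile landing at launch height, time of flight is t = 2 v_y / g = 2 × 24.79 / 9.8 = 5.06 s.

5.06 s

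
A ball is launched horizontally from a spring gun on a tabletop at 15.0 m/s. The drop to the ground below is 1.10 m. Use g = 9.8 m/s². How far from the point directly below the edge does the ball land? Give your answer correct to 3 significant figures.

Initial vertical velocity is zero, so the fall time comes from h = ½ g t²: t = √(2 × 1.10 / 9.8) = 0.4738 s.
Horizontal motion is uniform at 15.0 m/s, so x = 15.0 × 0.4738 = 7.11 m.

7.11 m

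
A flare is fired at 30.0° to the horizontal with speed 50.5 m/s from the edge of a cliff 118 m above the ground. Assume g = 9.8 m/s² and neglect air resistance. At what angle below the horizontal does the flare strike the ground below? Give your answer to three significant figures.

v_x = 50.5 cos 30.0° = 43.73 m/s.
At impact |v_y| = √(v_y0² + 2 g h) = √(25.25² + 2×9.8×118) = 54.32 m/s.
Angle below horizontal = arctan(|v_y| / v_x) = arctan(54.32 / 43.73) = 51.2°.

51.2°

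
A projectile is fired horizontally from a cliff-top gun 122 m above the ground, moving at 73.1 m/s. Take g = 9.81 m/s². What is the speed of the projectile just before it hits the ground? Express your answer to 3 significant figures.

88.0 m/s

Fall time: t = √(2 × 122 / 9.81) = 4.987 s.
At impact: v_x = 73.1 m/s (unchanged), v_y = g t = 9.81 × 4.987 = 48.92 m/s.
Speed = √(v_x² + v_y²) = √(5344 + 2393) = 88.0 m/s.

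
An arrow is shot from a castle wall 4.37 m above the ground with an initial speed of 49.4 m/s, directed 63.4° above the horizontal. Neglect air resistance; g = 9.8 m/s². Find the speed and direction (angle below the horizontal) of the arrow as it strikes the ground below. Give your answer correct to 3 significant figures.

v_x = 49.4 cos 63.4° = 22.12 m/s (constant).
|v_y| at impact = √((44.17)² + 2×9.8×4.37) = 45.13 m/s.
Speed = √(22.12² + 45.13²) = 50.3 m/s; angle = arctan(45.13/22.12) = 63.9° below horizontal.

50.3 m/s at 63.9° below the horizontal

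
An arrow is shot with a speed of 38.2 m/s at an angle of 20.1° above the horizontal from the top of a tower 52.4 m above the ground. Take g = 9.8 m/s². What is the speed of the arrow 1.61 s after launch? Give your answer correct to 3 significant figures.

36.0 m/s

v_x = 38.2 cos 20.1° = 35.87 m/s (constant).
v_y(t) = 38.2 sin 20.1° − g t = 13.13 − 9.8 × 1.61 = -2.648 m/s.
Speed = √(v_x² + v_y²) = √(1287 + 7.012) = 36.0 m/s.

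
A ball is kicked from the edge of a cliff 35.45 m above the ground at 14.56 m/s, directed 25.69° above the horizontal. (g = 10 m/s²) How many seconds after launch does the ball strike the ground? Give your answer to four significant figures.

3.368 s

Vertical component: v_y = 14.56 sin 25.69° = 6.3118 m/s.
Taking up as positive with launch at y = 35.45 m, landing at y = 0: 0 = 35.45 + 6.3118 t − ½(10) t².
Solving 5.000 t² − 6.3118 t − 35.45 = 0 gives t = [6.3118 + √(6.3118² + 4·5.000·35.45)] / 10.00 = 3.368 s.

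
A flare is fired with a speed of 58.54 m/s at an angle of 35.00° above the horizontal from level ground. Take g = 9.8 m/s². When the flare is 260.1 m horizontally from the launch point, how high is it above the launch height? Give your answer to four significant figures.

37.96 m

v_x = 58.54 cos 35.00° = 47.953 m/s, v_y0 = 58.54 sin 35.00° = 33.577 m/s.
Time to reach x = 260.1 m: t = x / v_x = 260.1 / 47.953 = 5.4241 s.
y = v_y0 t − ½ g t² = 33.577×5.4241 − 4.900×5.4241² = 37.96 m.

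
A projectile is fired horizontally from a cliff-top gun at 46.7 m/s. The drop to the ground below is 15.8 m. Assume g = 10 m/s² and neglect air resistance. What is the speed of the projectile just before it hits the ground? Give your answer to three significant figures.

50.0 m/s

Fall time: t = √(2 × 15.8 / 10) = 1.778 s.
At impact: v_x = 46.7 m/s (unchanged), v_y = g t = 10 × 1.778 = 17.78 m/s.
Speed = √(v_x² + v_y²) = √(2181 + 316.1) = 50.0 m/s.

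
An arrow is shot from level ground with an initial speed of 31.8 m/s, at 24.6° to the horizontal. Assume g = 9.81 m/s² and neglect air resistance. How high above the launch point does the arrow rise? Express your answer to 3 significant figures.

8.93 m

Vertical component of launch velocity: v_y = 31.8 sin 24.6° = 13.24 m/s.
At the highest point the vertical velocity is zero, so v_y² = 2 g h_max.
h_max = (13.24)² / (2 × 9.81) = 175.3 / 19.62 = 8.93 m.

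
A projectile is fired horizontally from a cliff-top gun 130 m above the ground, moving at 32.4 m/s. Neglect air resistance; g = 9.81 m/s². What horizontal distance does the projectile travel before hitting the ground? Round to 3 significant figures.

167 m

Initial vertical velocity is zero, so the fall time comes from h = ½ g t²: t = √(2 × 130 / 9.81) = 5.148 s.
Horizontal motion is uniform at 32.4 m/s, so x = 32.4 × 5.148 = 167 m.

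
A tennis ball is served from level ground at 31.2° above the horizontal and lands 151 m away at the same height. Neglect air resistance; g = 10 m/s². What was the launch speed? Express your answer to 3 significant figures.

On level ground, R = v₀² sin(2θ) / g, so v₀ = √(R g / sin 2θ).
sin(2 × 31.2°) = 0.8862.
v₀ = √(151 × 10 / 0.8862) = √1704 = 41.3 m/s.

41.3 m/s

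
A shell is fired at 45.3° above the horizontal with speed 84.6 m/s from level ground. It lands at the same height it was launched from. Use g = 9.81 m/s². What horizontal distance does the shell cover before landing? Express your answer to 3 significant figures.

730 m

For level ground, R = v₀² sin(2θ) / g.
sin(2 × 45.3°) = sin 90.60° = 0.9999.
R = (84.6)² × 0.9999 / 9.81 = 730 m.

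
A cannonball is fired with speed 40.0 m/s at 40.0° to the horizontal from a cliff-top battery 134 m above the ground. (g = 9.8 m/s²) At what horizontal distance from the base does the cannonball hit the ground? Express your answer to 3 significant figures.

Components: v_x = 40.0 cos 40.0° = 30.64 m/s, v_y = 40.0 sin 40.0° = 25.71 m/s.
Vertical: 0 = 134 + 25.71 t − ½(9.8) t² ⇒ 4.900 t² − 25.71 t − 134 = 0.
t = [25.71 + √(661.0 + 2626)] / 9.800 = 8.474 s.
Horizontal: R = v_x · t = 30.64 × 8.474 = 260 m.

260 m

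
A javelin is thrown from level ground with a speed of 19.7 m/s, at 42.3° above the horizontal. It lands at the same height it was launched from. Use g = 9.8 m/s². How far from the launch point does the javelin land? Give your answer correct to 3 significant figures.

39.4 m

Components: v_x = 19.7 cos 42.3° = 14.57 m/s, v_y = 19.7 sin 42.3° = 13.26 m/s.
Time of flight (same landing height): t = 2 v_y / g = 2 × 13.26 / 9.8 = 2.706 s.
Range: R = v_x · t = 14.57 × 2.706 = 39.4 m.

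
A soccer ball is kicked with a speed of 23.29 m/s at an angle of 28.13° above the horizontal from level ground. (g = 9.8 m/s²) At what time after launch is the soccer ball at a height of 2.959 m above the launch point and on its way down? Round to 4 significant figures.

1.928 s

v_y0 = 23.29 sin 28.13° = 10.981 m/s.
Set y = v_y0 t − ½ g t² = 2.959: 4.900 t² − 10.981 t + 2.959 = 0.
t = [10.981 ± √(120.58 − 57.996)] / 9.8 = (10.981 ± 7.9110) / 9.8, giving t = 0.3133 s or t = 1.928 s.
On the way down corresponds to the larger root: t = 1.928 s.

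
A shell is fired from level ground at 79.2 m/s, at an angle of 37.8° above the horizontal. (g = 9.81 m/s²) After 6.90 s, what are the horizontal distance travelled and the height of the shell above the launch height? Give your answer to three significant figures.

v_x = 79.2 cos 37.8° = 62.58 m/s; v_y0 = 79.2 sin 37.8° = 48.54 m/s.
x = v_x t = 62.58 × 6.90 = 432 m.
y = v_y0 t − ½ g t² = 48.54×6.90 − 4.905×6.90² = 101 m.

x = 432 m, y = 101 m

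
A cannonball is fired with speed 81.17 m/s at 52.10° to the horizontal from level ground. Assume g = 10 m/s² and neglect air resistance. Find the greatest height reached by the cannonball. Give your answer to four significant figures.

Vertical component of launch velocity: v_y = 81.17 sin 52.10° = 64.050 m/s.
At the highest point the vertical velocity is zero, so v_y² = 2 g h_max.
h_max = (64.050)² / (2 × 10) = 4102.4 / 20.00 = 205.1 m.

205.1 m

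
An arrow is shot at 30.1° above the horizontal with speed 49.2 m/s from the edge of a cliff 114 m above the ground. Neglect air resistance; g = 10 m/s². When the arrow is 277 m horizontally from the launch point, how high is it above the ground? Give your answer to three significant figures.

v_x = 49.2 cos 30.1° = 42.57 m/s, v_y0 = 49.2 sin 30.1° = 24.67 m/s.
Time to reach x = 277 m: t = x / v_x = 277 / 42.57 = 6.507 s.
y = 114 + v_y0 t − ½ g t² = 114 + 24.67×6.507 − 5.000×6.507² = 62.8 m.

62.8 m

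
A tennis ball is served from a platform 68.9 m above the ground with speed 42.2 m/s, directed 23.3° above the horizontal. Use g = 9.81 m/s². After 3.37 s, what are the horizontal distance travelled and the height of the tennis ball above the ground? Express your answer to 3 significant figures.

x = 131 m, y = 69.4 m

v_x = 42.2 cos 23.3° = 38.76 m/s; v_y0 = 42.2 sin 23.3° = 16.69 m/s.
x = v_x t = 38.76 × 3.37 = 131 m.
y = 68.9 + v_y0 t − ½ g t² = 69.4 m.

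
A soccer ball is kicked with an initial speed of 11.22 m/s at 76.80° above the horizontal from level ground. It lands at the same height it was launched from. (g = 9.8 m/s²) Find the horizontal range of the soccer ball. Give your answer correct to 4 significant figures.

5.712 m

Components: v_x = 11.22 cos 76.80° = 2.5621 m/s, v_y = 11.22 sin 76.80° = 10.924 m/s.
Time of flight (same landing height): t = 2 v_y / g = 2 × 10.924 / 9.8 = 2.2294 s.
Range: R = v_x · t = 2.5621 × 2.2294 = 5.712 m.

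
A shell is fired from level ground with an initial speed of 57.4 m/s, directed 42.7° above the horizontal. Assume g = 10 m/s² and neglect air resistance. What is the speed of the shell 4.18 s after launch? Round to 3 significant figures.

v_x = 57.4 cos 42.7° = 42.18 m/s (constant).
v_y(t) = 57.4 sin 42.7° − g t = 38.93 − 10 × 4.18 = -2.870 m/s.
Speed = √(v_x² + v_y²) = √(1779 + 8.237) = 42.3 m/s.

42.3 m/s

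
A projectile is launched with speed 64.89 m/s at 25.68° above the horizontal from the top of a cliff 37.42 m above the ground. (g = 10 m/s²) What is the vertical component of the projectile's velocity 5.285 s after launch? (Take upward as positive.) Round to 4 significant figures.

-24.73 m/s

Initial vertical component: v_y0 = 64.89 sin 25.68° = 28.120 m/s.
v_y(t) = v_y0 − g t = 28.120 − 10 × 5.285 = -24.73 m/s.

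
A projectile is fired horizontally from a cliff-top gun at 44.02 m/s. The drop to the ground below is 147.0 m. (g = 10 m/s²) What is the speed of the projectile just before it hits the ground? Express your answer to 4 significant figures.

69.84 m/s

Fall time: t = √(2 × 147.0 / 10) = 5.4222 s.
At impact: v_x = 44.02 m/s (unchanged), v_y = g t = 10 × 5.4222 = 54.222 m/s.
Speed = √(v_x² + v_y²) = √(1937.8 + 2940.0) = 69.84 m/s.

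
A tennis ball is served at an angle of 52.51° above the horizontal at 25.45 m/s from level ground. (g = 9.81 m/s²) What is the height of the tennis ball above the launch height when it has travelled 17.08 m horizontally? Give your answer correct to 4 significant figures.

16.30 m

v_x = 25.45 cos 52.51° = 15.489 m/s, v_y0 = 25.45 sin 52.51° = 20.194 m/s.
Time to reach x = 17.08 m: t = x / v_x = 17.08 / 15.489 = 1.1027 s.
y = v_y0 t − ½ g t² = 20.194×1.1027 − 4.905×1.1027² = 16.30 m.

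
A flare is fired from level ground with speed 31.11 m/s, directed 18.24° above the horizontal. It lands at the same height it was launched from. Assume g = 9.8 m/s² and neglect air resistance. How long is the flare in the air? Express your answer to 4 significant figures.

Vertical component: v_y = 31.11 sin 18.24° = 9.7374 m/s.
For a projectile landing at launch height, time of flight is t = 2 v_y / g = 2 × 9.7374 / 9.8 = 1.987 s.

1.987 s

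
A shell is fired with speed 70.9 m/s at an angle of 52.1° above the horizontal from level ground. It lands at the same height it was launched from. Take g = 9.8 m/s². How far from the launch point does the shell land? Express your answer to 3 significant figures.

Components: v_x = 70.9 cos 52.1° = 43.55 m/s, v_y = 70.9 sin 52.1° = 55.95 m/s.
Time of flight (same landing height): t = 2 v_y / g = 2 × 55.95 / 9.8 = 11.42 s.
Range: R = v_x · t = 43.55 × 11.42 = 497 m.

497 m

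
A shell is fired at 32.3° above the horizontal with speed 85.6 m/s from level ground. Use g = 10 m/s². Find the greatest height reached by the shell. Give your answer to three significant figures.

105 m

Vertical component of launch velocity: v_y = 85.6 sin 32.3° = 45.74 m/s.
At the highest point the vertical velocity is zero, so v_y² = 2 g h_max.
h_max = (45.74)² / (2 × 10) = 2092 / 20.00 = 105 m.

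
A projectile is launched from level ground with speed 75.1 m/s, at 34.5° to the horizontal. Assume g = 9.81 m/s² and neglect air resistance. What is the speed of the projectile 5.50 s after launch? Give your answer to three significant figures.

62.9 m/s

v_x = 75.1 cos 34.5° = 61.89 m/s (constant).
v_y(t) = 75.1 sin 34.5° − g t = 42.54 − 9.81 × 5.50 = -11.42 m/s.
Speed = √(v_x² + v_y²) = √(3830 + 130.4) = 62.9 m/s.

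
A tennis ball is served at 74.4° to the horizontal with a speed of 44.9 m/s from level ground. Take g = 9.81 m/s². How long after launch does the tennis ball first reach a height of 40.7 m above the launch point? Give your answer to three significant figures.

1.07 s

v_y0 = 44.9 sin 74.4° = 43.25 m/s.
Set y = v_y0 t − ½ g t² = 40.7: 4.905 t² − 43.25 t + 40.7 = 0.
t = [43.25 ± √(1871 − 798.5)] / 9.81 = (43.25 ± 32.75) / 9.81, giving t = 1.07 s or t = 7.75 s.
The tennis ball is on the way up at the first time, so t = 1.07 s.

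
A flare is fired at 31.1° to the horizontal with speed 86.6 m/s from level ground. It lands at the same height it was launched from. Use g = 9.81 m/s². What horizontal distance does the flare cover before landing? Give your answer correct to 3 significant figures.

For level ground, R = v₀² sin(2θ) / g.
sin(2 × 31.1°) = sin 62.20° = 0.8846.
R = (86.6)² × 0.8846 / 9.81 = 676 m.

676 m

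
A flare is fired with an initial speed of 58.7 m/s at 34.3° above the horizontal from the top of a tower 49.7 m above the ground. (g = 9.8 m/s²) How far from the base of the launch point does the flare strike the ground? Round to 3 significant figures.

Components: v_x = 58.7 cos 34.3° = 48.49 m/s, v_y = 58.7 sin 34.3° = 33.08 m/s.
Vertical: 0 = 49.7 + 33.08 t − ½(9.8) t² ⇒ 4.900 t² − 33.08 t − 49.7 = 0.
t = [33.08 + √(1094 + 974.1)] / 9.800 = 8.016 s.
Horizontal: R = v_x · t = 48.49 × 8.016 = 389 m.

389 m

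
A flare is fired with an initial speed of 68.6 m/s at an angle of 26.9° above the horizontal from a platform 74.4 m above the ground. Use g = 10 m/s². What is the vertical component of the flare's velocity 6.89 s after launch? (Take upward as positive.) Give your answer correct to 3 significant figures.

-37.9 m/s

Initial vertical component: v_y0 = 68.6 sin 26.9° = 31.04 m/s.
v_y(t) = v_y0 − g t = 31.04 − 10 × 6.89 = -37.9 m/s.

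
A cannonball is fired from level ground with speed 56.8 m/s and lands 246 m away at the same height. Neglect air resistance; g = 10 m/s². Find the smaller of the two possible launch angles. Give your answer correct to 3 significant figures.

24.8°

Level-ground range: R = v₀² sin(2θ)/g ⇒ sin 2θ = R g / v₀² = 246×10/56.8² = 0.7625.
2θ = arcsin(0.7625) = 49.69° or 180° − 49.69° = 130.31°.
So θ = 24.8° or θ = 65.2°.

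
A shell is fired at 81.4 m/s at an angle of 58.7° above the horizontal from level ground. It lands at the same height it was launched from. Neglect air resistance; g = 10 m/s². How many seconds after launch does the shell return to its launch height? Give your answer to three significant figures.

Vertical component: v_y = 81.4 sin 58.7° = 69.55 m/s.
For a projectile landing at launch height, time of flight is t = 2 v_y / g = 2 × 69.55 / 10 = 13.9 s.

13.9 s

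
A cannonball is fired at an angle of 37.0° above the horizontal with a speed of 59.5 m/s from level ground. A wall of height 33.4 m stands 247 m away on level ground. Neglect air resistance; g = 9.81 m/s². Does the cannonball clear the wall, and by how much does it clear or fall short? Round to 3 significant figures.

v_x = 59.5 cos 37.0° = 47.52 m/s; v_y0 = 59.5 sin 37.0° = 35.81 m/s.
Time to reach the wall: t = 247 / 47.52 = 5.198 s.
Height at that point: y = 35.81×5.198 − 4.905×5.198² = 53.61 m.
That is 53.61 − 33.4 = 20.2 m above the top of the wall, so the cannonball clears it.

Yes — it clears the wall by 20.2 m.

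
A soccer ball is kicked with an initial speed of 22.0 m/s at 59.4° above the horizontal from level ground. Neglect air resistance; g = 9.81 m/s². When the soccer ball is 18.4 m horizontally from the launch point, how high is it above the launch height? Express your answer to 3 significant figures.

17.9 m

v_x = 22.0 cos 59.4° = 11.20 m/s, v_y0 = 22.0 sin 59.4° = 18.94 m/s.
Time to reach x = 18.4 m: t = x / v_x = 18.4 / 11.20 = 1.643 s.
y = v_y0 t − ½ g t² = 18.94×1.643 − 4.905×1.643² = 17.9 m.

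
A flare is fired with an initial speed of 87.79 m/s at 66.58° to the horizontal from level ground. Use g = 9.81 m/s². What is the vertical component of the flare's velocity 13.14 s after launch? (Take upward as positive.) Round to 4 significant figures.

-48.35 m/s

Initial vertical component: v_y0 = 87.79 sin 66.58° = 80.558 m/s.
v_y(t) = v_y0 − g t = 80.558 − 9.81 × 13.14 = -48.35 m/s.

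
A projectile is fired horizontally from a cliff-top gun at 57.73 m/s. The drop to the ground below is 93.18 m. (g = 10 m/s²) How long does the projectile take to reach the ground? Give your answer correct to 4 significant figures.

The horizontal speed doesn't affect the fall. With v_y0 = 0, h = ½ g t².
t = √(2 × 93.18 / 10) = √18.636 = 4.317 s.

4.317 s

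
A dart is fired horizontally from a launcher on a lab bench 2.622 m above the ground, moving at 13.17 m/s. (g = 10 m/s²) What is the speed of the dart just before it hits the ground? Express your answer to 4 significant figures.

Fall time: t = √(2 × 2.622 / 10) = 0.72415 s.
At impact: v_x = 13.17 m/s (unchanged), v_y = g t = 10 × 0.72415 = 7.2415 m/s.
Speed = √(v_x² + v_y²) = √(173.45 + 52.439) = 15.03 m/s.

15.03 m/s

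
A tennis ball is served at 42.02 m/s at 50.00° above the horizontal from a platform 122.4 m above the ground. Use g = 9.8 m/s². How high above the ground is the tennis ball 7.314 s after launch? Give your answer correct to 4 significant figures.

v_y0 = 42.02 sin 50.00° = 32.189 m/s.
y(t) = 122.4 + v_y0 t − ½ g t² = 122.4 + 32.189×7.314 − ½×9.8×7.314² = 95.71 m.

95.71 m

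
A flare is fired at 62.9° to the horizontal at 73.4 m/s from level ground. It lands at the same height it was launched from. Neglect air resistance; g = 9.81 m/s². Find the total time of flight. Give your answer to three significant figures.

Vertical component: v_y = 73.4 sin 62.9° = 65.34 m/s.
For a projectile landing at launch height, time of flight is t = 2 v_y / g = 2 × 65.34 / 9.81 = 13.3 s.

13.3 s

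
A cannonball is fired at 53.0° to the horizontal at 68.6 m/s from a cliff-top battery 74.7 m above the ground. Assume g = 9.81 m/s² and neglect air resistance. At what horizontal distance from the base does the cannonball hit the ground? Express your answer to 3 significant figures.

Components: v_x = 68.6 cos 53.0° = 41.28 m/s, v_y = 68.6 sin 53.0° = 54.79 m/s.
Vertical: 0 = 74.7 + 54.79 t − ½(9.81) t² ⇒ 4.905 t² − 54.79 t − 74.7 = 0.
t = [54.79 + √(3002 + 1466)] / 9.810 = 12.40 s.
Horizontal: R = v_x · t = 41.28 × 12.40 = 512 m.

512 m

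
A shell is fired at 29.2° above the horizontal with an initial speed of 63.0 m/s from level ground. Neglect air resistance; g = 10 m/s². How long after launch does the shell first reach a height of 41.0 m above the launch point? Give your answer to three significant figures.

1.96 s

v_y0 = 63.0 sin 29.2° = 30.74 m/s.
Set y = v_y0 t − ½ g t² = 41.0: 5.000 t² − 30.74 t + 41.0 = 0.
t = [30.74 ± √(944.9 − 820.0)] / 10 = (30.74 ± 11.18) / 10, giving t = 1.96 s or t = 4.19 s.
The shell is on the way up at the first time, so t = 1.96 s.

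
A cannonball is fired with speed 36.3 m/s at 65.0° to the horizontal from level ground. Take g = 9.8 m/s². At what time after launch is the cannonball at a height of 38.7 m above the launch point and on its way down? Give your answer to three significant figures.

v_y0 = 36.3 sin 65.0° = 32.90 m/s.
Set y = v_y0 t − ½ g t² = 38.7: 4.900 t² − 32.90 t + 38.7 = 0.
t = [32.90 ± √(1082 − 758.5)] / 9.8 = (32.90 ± 17.99) / 9.8, giving t = 1.52 s or t = 5.19 s.
On the way down corresponds to the larger root: t = 5.19 s.

5.19 s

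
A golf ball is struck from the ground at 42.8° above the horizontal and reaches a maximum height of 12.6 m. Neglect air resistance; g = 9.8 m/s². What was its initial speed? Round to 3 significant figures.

At maximum height v_y = 0, so (v₀ sin θ)² = 2 g H.
v₀ sin 42.8° = √(2 × 9.8 × 12.6) = 15.71 m/s.
v₀ = 15.71 / sin 42.8° = 15.71 / 0.6794 = 23.1 m/s.

23.1 m/s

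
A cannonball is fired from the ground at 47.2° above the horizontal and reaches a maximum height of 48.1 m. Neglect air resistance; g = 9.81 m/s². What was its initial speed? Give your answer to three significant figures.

41.9 m/s

At maximum height v_y = 0, so (v₀ sin θ)² = 2 g H.
v₀ sin 47.2° = √(2 × 9.81 × 48.1) = 30.72 m/s.
v₀ = 30.72 / sin 47.2° = 30.72 / 0.7337 = 41.9 m/s.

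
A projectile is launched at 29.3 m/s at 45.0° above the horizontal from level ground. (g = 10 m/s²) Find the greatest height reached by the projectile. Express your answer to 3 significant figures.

21.5 m

Vertical component of launch velocity: v_y = 29.3 sin 45.0° = 20.72 m/s.
At the highest point the vertical velocity is zero, so v_y² = 2 g h_max.
h_max = (20.72)² / (2 × 10) = 429.3 / 20.00 = 21.5 m.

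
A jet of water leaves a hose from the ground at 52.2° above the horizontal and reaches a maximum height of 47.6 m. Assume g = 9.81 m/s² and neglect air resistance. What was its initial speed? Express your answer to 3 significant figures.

38.7 m/s

At maximum height v_y = 0, so (v₀ sin θ)² = 2 g H.
v₀ sin 52.2° = √(2 × 9.81 × 47.6) = 30.56 m/s.
v₀ = 30.56 / sin 52.2° = 30.56 / 0.7902 = 38.7 m/s.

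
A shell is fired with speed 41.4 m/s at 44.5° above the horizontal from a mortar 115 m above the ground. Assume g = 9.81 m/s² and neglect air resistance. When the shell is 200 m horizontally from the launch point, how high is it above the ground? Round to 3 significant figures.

v_x = 41.4 cos 44.5° = 29.53 m/s, v_y0 = 41.4 sin 44.5° = 29.02 m/s.
Time to reach x = 200 m: t = x / v_x = 200 / 29.53 = 6.773 s.
y = 115 + v_y0 t − ½ g t² = 115 + 29.02×6.773 − 4.905×6.773² = 86.5 m.

86.5 m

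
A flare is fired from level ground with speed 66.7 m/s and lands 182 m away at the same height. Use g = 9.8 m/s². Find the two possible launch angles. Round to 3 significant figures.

Level-ground range: R = v₀² sin(2θ)/g ⇒ sin 2θ = R g / v₀² = 182×9.8/66.7² = 0.4009.
2θ = arcsin(0.4009) = 23.63° or 180° − 23.63° = 156.37°.
So θ = 11.8° or θ = 78.2°.

11.8° and 78.2°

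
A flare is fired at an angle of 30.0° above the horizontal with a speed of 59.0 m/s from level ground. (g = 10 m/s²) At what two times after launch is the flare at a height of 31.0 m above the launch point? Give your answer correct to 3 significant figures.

1.37 s and 4.53 s

v_y0 = 59.0 sin 30.0° = 29.50 m/s.
Set y = v_y0 t − ½ g t² = 31.0: 5.000 t² − 29.50 t + 31.0 = 0.
t = [29.50 ± √(870.2 − 620.0)] / 10 = (29.50 ± 15.82) / 10, giving t = 1.37 s or t = 4.53 s.
So the flare is at 31.0 m at t = 1.37 s (rising) and t = 4.53 s (falling).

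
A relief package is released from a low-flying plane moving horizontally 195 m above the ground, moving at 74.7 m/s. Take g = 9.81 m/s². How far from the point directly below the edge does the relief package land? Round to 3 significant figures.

Initial vertical velocity is zero, so the fall time comes from h = ½ g t²: t = √(2 × 195 / 9.81) = 6.305 s.
Horizontal motion is uniform at 74.7 m/s, so x = 74.7 × 6.305 = 471 m.

471 m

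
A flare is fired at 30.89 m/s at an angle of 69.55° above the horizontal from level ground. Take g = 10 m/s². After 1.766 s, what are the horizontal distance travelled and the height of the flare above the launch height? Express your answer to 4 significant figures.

v_x = 30.89 cos 69.55° = 10.793 m/s; v_y0 = 30.89 sin 69.55° = 28.943 m/s.
x = v_x t = 10.793 × 1.766 = 19.06 m.
y = v_y0 t − ½ g t² = 28.943×1.766 − 5.000×1.766² = 35.52 m.

x = 19.06 m, y = 35.52 m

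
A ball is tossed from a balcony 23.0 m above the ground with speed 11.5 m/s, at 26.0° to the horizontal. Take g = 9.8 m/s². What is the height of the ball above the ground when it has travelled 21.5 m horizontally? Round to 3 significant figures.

v_x = 11.5 cos 26.0° = 10.34 m/s, v_y0 = 11.5 sin 26.0° = 5.041 m/s.
Time to reach x = 21.5 m: t = x / v_x = 21.5 / 10.34 = 2.079 s.
y = 23.0 + v_y0 t − ½ g t² = 23.0 + 5.041×2.079 − 4.900×2.079² = 12.3 m.

12.3 m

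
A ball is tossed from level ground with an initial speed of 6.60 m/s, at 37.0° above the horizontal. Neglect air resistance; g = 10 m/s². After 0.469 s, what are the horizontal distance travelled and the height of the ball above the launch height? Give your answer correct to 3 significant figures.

x = 2.47 m, y = 0.763 m

v_x = 6.60 cos 37.0° = 5.271 m/s; v_y0 = 6.60 sin 37.0° = 3.972 m/s.
x = v_x t = 5.271 × 0.469 = 2.47 m.
y = v_y0 t − ½ g t² = 3.972×0.469 − 5.000×0.469² = 0.763 m.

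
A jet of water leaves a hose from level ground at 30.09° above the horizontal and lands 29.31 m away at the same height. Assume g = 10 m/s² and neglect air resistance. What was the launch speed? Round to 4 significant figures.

On level ground, R = v₀² sin(2θ) / g, so v₀ = √(R g / sin 2θ).
sin(2 × 30.09°) = 0.8676.
v₀ = √(29.31 × 10 / 0.8676) = √337.83 = 18.38 m/s.

18.38 m/s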